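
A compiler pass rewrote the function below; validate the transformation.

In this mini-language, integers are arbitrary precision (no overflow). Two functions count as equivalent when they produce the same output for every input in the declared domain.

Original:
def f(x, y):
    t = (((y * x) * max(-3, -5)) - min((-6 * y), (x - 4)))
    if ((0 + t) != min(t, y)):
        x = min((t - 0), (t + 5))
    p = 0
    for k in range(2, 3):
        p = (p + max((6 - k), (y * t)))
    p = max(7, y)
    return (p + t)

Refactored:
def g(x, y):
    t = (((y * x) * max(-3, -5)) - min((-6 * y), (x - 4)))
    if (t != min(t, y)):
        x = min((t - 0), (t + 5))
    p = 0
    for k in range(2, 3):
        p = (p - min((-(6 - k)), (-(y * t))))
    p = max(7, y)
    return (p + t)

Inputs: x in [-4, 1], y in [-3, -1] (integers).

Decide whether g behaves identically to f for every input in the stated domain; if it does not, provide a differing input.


This is a faithful refactor — arithmetic usage differs, min/max/abs usage differs, constant usage differs, but the computed results match everywhere.
One worked example (x=1, y=-3) — f: t becomes 12; next ((0 + t) != min(t, y)) evaluates to true; next x becomes 12; next p becomes 0; next at k=2:; next p becomes 4; next p becomes 7; next final value 19; g: t becomes 12; next (t != min(t, y)) evaluates to true; next x becomes 12; next p becomes 0; next at k=2:; next p becomes 4; next p becomes 7; next final value 19; agreement on 19.
Checked all 18 inputs in the declared domain: the outputs agree on every one.
verdict: equivalent


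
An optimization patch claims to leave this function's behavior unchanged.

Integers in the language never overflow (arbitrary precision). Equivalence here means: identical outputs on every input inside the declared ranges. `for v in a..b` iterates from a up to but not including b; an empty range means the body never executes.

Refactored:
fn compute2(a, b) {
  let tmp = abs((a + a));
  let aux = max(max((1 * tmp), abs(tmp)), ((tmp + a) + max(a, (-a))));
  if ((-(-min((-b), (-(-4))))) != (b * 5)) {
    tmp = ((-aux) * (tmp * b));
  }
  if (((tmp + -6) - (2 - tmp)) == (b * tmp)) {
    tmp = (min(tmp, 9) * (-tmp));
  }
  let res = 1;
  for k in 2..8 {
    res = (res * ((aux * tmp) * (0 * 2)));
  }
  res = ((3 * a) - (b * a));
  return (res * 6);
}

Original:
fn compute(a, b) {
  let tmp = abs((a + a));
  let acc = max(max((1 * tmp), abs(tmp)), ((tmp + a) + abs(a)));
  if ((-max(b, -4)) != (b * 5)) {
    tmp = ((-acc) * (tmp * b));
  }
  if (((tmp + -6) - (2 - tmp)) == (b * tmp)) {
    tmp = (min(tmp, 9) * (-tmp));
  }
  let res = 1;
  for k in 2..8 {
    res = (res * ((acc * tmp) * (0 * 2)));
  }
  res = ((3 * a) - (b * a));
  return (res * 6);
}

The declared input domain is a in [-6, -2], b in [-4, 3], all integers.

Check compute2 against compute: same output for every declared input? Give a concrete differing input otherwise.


Equivalent — the differences include min/max/abs usage differs; and local variable names differ, yet no declared input distinguishes the two.
Tracing a=-3, b=0: compute: tmp = 6; acc = 6; ((-max(b, -4)) != (b * 5)) -> false; (((tmp + -6) - (2 - tmp)) == (b * tmp)) -> false; res = 1; [k=2]; res = 0; [k=3]; res = 0; [k=4]; res = 0; [k=5]; res = 0; [k=6]; res = 0; [k=7]; res = 0; res = -9; return -54 | compute2: tmp = 6; aux = 6; ((-(-min((-b), (-(-4))))) != (b * 5)) -> false; (((tmp + -6) - (2 - tmp)) == (b * tmp)) -> false; res = 1; [k=2]; res = 0; [k=3]; res = 0; [k=4]; res = 0; [k=5]; res = 0; [k=6]; res = 0; [k=7]; res = 0; res = -9; return -54 — matching result -54.
An exhaustive pass over the 40 declared inputs shows identical outputs.
verdict: equivalent


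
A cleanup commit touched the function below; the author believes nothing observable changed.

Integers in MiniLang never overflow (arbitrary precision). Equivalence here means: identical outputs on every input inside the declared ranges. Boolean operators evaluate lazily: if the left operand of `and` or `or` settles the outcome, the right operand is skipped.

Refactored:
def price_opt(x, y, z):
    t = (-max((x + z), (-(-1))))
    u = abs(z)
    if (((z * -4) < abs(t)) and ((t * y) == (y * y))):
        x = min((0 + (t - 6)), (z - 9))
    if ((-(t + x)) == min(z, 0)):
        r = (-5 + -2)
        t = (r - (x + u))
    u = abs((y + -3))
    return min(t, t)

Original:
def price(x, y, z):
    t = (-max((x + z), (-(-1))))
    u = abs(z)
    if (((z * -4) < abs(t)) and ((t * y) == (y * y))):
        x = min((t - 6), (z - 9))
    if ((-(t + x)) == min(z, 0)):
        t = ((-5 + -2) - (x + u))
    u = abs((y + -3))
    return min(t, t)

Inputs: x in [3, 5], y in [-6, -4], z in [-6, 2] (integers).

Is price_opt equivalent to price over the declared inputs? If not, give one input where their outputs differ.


The two versions differ — the changes include statement counts differ, plus arithmetic usage differs, plus local variable names differ, plus constant usage differs.
Spot check at x=5, y=-5, z=-6 — price: t=-1, then u=6, then (((z * -4) < abs(t)) and ((t * y) == (y * y))) is false, then ((-(t + x)) == min(z, 0)) is false, then u=8, then returns -1. price_opt: t=-1, then u=6, then (((z * -4) < abs(t)) and ((t * y) == (y * y))) is false, then ((-(t + x)) == min(z, 0)) is false, then u=8, then returns -1. Both give -1.
Sweeping the whole domain (81 inputs) finds no disagreement.
verdict: equivalent


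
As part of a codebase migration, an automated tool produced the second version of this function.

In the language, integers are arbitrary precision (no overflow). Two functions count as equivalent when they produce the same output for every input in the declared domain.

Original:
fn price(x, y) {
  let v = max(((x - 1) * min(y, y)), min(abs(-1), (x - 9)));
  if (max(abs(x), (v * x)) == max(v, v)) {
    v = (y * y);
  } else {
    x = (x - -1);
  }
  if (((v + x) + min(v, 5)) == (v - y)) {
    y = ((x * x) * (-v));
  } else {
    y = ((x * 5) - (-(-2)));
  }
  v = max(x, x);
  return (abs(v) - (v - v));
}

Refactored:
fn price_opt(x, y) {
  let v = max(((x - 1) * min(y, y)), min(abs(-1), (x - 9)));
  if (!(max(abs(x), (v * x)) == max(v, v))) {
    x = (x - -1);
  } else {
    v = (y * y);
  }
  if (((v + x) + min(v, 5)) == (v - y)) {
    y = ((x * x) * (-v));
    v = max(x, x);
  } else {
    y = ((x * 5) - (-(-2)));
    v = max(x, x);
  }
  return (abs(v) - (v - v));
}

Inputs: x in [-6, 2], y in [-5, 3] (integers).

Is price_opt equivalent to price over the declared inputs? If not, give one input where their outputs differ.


Side by side, the visible changes include: statement counts differ; and min/max/abs usage differs; and boolean connective usage differs.
One worked example (x=-3, y=-4) — price: v=16, then (max(abs(x), (v * x)) == max(v, v)) is false, then x=-2, then (((v + x) + min(v, 5)) == (v - y)) is false, then y=-12, then v=-2, then returns 2; price_opt: v=16, then (!(max(abs(x), (v * x)) == max(v, v))) is true, then x=-2, then (((v + x) + min(v, 5)) == (v - y)) is false, then y=-12, then v=-2, then returns 2; agreement on 2.
Checked all 81 inputs in the declared domain: the outputs agree on every one.
verdict: equivalent


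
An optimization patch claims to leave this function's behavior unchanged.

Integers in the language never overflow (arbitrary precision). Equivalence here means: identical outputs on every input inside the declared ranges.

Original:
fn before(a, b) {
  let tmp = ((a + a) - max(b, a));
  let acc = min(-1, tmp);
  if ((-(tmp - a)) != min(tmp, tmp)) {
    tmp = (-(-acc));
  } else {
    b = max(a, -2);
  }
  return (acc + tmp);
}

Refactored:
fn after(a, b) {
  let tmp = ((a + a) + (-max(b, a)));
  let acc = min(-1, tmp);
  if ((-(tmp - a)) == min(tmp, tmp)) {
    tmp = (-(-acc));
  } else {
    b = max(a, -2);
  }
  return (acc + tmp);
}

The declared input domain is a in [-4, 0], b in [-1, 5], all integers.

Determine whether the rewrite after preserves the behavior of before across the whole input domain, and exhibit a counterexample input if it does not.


Try a=0, b=-1.
before: tmp=0, then acc=-1, then ((-(tmp - a)) != min(tmp, tmp)) is false, then b=0, then returns -1
after: tmp=0, then acc=-1, then ((-(tmp - a)) == min(tmp, tmp)) is true, then tmp=-1, then returns -2
-1 against -2: the behavior changed.
verdict: not equivalent; witness: a=0, b=-1


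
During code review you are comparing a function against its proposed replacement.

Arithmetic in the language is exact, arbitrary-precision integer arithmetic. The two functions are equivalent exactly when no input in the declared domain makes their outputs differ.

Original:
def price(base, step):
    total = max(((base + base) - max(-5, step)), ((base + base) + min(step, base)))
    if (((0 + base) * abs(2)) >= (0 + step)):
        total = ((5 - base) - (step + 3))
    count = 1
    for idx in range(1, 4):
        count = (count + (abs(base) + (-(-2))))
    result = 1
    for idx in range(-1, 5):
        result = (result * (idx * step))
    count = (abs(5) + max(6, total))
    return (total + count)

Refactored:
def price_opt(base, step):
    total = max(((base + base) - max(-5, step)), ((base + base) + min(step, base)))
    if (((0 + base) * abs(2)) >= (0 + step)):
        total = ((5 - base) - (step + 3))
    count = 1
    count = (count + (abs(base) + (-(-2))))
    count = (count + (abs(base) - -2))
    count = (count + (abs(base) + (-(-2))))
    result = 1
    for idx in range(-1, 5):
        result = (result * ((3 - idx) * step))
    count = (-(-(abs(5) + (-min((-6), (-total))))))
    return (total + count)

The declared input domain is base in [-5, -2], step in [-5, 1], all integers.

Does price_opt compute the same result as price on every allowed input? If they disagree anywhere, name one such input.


Behavior is preserved: although arithmetic usage differs, and constant usage differs, and loop structure differs, and min/max/abs usage differs, and statement counts differ, the outputs never diverge.
Tracing base=-4, step=-4: price: total := -4 | (((0 + base) * abs(2)) >= (0 + step)): false | count := 1 | iter idx=1: | count := 7 | iter idx=2: | count := 13 | iter idx=3: | count := 19 | result := 1 | iter idx=-1: | result := 4 | iter idx=0: | result := 0 | iter idx=1: | result := 0 | iter idx=2: | result := 0 | iter idx=3: | result := 0 | iter idx=4: | result := 0 | count := 11 | result 7 | price_opt: total := -4 | (((0 + base) * abs(2)) >= (0 + step)): false | count := 1 | count := 7 | count := 13 | count := 19 | result := 1 | iter idx=-1: | result := -16 | iter idx=0: | result := 192 | iter idx=1: | result := -1536 | iter idx=2: | result := 6144 | iter idx=3: | result := 0 | iter idx=4: | result := 0 | count := 11 | result 7 — matching result 7.
Sweeping the whole domain (28 inputs) finds no disagreement.
verdict: equivalent


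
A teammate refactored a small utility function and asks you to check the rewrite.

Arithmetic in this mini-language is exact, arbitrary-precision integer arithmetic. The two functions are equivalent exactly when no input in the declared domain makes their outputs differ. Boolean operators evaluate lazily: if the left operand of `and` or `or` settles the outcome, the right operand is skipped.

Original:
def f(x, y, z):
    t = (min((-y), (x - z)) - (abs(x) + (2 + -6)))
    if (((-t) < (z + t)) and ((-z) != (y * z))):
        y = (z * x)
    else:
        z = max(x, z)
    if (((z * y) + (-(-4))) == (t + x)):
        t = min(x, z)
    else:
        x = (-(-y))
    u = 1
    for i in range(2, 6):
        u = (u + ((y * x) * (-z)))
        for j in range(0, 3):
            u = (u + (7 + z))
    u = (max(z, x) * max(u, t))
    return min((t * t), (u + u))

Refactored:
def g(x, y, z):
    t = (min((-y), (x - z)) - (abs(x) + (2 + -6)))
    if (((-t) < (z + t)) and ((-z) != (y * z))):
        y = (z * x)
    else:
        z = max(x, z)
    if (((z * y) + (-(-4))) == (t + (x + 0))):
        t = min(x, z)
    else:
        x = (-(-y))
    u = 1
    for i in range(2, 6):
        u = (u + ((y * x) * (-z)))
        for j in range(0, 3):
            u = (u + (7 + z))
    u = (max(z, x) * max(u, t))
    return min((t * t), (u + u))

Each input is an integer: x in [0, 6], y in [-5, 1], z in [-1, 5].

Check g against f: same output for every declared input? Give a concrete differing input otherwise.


Reading the diff, among the changes: constant usage differs; also arithmetic usage differs.
Tracing x=0, y=-4, z=4: f: t becomes 0; next (((-t) < (z + t)) and ((-z) != (y * z))) evaluates to true; next y becomes 0; next (((z * y) + (-(-4))) == (t + x)) evaluates to false; next x becomes 0; next u becomes 1; next at i=2:; next u becomes 1; next at j=0:; next u becomes 12; next at j=1:; next u becomes 23; next at j=2:; next u becomes 34; next at i=3:; next u becomes 34; next at j=0:; next u becomes 45; next at j=1:; next u becomes 56; next at j=2:; next u becomes 67; next at i=4:; next u becomes 67; next at j=0:; next u becomes 78; next at j=1:; next u becomes 89; next at j=2:; next u becomes 100; next at i=5:; next u becomes 100; next at j=0:; next u becomes 111; next at j=1:; next u becomes 122; next at j=2:; next u becomes 133; next u becomes 532; next final value 0 | g: t becomes 0; next (((-t) < (z + t)) and ((-z) != (y * z))) evaluates to true; next y becomes 0; next (((z * y) + (-(-4))) == (t + (x + 0))) evaluates to false; next x becomes 0; next u becomes 1; next at i=2:; next u becomes 1; next at j=0:; next u becomes 12; next at j=1:; next u becomes 23; next at j=2:; next u becomes 34; next at i=3:; next u becomes 34; next at j=0:; next u becomes 45; next at j=1:; next u becomes 56; next at j=2:; next u becomes 67; next at i=4:; next u becomes 67; next at j=0:; next u becomes 78; next at j=1:; next u becomes 89; next at j=2:; next u becomes 100; next at i=5:; next u becomes 100; next at j=0:; next u becomes 111; next at j=1:; next u becomes 122; next at j=2:; next u becomes 133; next u becomes 532; next final value 0 — matching result 0.
Sweeping the whole domain (343 inputs) finds no disagreement.
verdict: equivalent


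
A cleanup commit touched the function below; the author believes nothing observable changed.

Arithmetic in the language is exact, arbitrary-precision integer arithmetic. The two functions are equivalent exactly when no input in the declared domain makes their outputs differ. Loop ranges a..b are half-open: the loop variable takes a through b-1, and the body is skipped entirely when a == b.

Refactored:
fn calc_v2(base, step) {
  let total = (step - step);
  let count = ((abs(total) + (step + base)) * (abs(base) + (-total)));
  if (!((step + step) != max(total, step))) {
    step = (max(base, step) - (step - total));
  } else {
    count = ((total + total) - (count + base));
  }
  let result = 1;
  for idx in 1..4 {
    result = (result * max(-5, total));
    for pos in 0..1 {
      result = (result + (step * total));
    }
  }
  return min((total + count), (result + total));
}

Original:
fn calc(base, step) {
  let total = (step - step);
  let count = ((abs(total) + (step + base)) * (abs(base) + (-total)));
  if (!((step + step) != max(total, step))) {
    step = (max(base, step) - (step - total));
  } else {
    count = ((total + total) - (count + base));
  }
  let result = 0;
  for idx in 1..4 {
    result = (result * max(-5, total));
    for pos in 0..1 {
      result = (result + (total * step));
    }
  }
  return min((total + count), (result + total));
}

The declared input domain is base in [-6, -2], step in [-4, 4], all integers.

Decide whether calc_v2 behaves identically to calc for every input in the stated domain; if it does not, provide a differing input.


The suspicious edit (`0` became `1`) never changes the result for any input inside the declared domain.
Tracing base=-6, step=-3: calc: total becomes 0; next count becomes -54; next (!((step + step) != max(total, step))) evaluates to false; next count becomes 60; next result becomes 0; next at idx=1:; next result becomes 0; next at pos=0:; next result becomes 0; next at idx=2:; next result becomes 0; next at pos=0:; next result becomes 0; next at idx=3:; next result becomes 0; next at pos=0:; next result becomes 0; next final value 0 | calc_v2: total becomes 0; next count becomes -54; next (!((step + step) != max(total, step))) evaluates to false; next count becomes 60; next result becomes 1; next at idx=1:; next result becomes 0; next at pos=0:; next result becomes 0; next at idx=2:; next result becomes 0; next at pos=0:; next result becomes 0; next at idx=3:; next result becomes 0; next at pos=0:; next result becomes 0; next final value 0 — matching result 0.
Every one of the 45 inputs gives matching results.
verdict: equivalent


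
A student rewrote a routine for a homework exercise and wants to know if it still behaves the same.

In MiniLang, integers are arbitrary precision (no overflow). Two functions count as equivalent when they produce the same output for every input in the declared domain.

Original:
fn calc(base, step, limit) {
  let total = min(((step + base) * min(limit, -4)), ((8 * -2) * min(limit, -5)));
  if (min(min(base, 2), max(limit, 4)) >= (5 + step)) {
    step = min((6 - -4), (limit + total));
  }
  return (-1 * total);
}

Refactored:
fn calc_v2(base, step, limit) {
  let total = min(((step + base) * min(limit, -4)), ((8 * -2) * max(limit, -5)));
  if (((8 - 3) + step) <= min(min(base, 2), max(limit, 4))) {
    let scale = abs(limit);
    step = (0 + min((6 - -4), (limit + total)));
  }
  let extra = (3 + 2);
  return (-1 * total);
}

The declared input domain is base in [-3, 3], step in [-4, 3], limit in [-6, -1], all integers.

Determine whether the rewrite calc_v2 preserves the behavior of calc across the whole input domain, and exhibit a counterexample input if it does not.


The rewrite breaks on base=-3, step=-4, limit=-1, where the results are -28 and -16.
calc: total becomes 28; next (min(min(base, 2), max(limit, 4)) >= (5 + step)) evaluates to false; next final value -28
calc_v2: total becomes 16; next (((8 - 3) + step) <= min(min(base, 2), max(limit, 4))) evaluates to false; next extra becomes 5; next final value -16
verdict: not equivalent; witness: base=-3, step=-4, limit=-1


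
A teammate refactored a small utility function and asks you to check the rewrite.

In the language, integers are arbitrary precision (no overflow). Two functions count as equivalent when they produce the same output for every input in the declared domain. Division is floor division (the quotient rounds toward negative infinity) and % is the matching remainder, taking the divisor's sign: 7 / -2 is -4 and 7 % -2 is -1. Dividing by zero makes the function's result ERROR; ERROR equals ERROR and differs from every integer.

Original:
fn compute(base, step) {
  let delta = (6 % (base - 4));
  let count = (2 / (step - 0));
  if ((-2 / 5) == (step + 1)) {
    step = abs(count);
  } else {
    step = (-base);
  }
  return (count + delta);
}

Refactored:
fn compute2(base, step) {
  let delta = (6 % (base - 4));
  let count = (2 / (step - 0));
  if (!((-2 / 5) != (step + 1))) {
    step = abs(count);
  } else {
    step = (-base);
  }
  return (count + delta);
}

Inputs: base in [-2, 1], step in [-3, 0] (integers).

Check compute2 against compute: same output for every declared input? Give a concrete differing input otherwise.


Equivalent — the differences include comparison usage differs; also boolean connective usage differs, yet no declared input distinguishes the two.
Tracing base=-2, step=-2: compute: delta=0, then count=-1, then ((-2 / 5) == (step + 1)) is true, then step=1, then returns -1 | compute2: delta=0, then count=-1, then (!((-2 / 5) != (step + 1))) is true, then step=1, then returns -1 — matching result -1.
Checked all 16 inputs in the declared domain: the outputs agree on every one.
verdict: equivalent


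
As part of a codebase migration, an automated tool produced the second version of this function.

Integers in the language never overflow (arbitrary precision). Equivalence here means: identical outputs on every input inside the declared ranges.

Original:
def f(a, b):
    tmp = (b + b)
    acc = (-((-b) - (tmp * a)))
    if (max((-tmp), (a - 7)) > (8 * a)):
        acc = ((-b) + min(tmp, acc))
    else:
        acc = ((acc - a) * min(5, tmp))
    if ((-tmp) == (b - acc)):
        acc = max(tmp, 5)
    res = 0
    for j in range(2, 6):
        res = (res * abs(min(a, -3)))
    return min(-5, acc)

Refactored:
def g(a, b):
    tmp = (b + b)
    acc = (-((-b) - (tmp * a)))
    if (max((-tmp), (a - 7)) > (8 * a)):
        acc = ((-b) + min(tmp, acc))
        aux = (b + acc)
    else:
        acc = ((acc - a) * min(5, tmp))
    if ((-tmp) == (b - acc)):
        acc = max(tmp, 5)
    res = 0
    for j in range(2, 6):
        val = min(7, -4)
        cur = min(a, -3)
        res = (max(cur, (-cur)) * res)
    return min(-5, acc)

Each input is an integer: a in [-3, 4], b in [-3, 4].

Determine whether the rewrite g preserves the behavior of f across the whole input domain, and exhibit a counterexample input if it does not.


Equivalent — the differences include constant usage differs; statement counts differ; local variable names differ; min/max/abs usage differs; arithmetic usage differs, yet no declared input distinguishes the two.
As a probe, take a=1, b=3: f runs tmp becomes 6; next acc becomes 9; next (max((-tmp), (a - 7)) > (8 * a)) evaluates to false; next acc becomes 40; next ((-tmp) == (b - acc)) evaluates to false; next res becomes 0; next at j=2:; next res becomes 0; next at j=3:; next res becomes 0; next at j=4:; next res becomes 0; next at j=5:; next res becomes 0; next final value -5; g runs tmp becomes 6; next acc becomes 9; next (max((-tmp), (a - 7)) > (8 * a)) evaluates to false; next acc becomes 40; next ((-tmp) == (b - acc)) evaluates to false; next res becomes 0; next at j=2:; next val becomes -4; next cur becomes -3; next res becomes 0; next at j=3:; next val becomes -4; next cur becomes -3; next res becomes 0; next at j=4:; next val becomes -4; next cur becomes -3; next res becomes 0; next at j=5:; next val becomes -4; next cur becomes -3; next res becomes 0; next final value -5; both end at -5.
Across all 64 domain points the two functions coincide.
verdict: equivalent


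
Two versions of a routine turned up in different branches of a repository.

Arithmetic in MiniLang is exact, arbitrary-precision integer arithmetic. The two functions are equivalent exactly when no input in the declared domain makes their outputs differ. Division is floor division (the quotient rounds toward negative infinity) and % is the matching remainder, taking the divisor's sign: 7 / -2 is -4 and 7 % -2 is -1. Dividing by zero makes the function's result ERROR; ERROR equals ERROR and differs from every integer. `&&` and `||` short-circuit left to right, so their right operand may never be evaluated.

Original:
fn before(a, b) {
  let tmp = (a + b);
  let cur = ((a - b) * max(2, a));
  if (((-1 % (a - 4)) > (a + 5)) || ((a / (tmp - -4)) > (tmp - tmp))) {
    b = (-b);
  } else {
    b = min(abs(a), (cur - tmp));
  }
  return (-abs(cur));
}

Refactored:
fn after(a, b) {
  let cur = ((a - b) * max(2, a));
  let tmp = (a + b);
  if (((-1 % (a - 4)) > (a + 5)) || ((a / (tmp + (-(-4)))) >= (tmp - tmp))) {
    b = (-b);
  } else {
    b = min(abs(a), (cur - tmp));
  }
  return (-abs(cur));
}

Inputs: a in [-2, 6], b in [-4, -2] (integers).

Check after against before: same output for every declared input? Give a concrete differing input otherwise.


Equivalent. One difference looks behavioral, but it never changes the outcome for any declared input.
An exhaustive pass over the 27 declared inputs shows identical outputs.
Tracing a=5, b=-2: before: tmp = 3; cur = 35; (((-1 % (a - 4)) > (a + 5)) || ((a / (tmp - -4)) > (tmp - tmp))) -> false; b = 5; return -35 | after: cur = 35; tmp = 3; (((-1 % (a - 4)) > (a + 5)) || ((a / (tmp + (-(-4)))) >= (tmp - tmp))) -> true; b = 2; return -35 — matching result -35.
verdict: equivalent


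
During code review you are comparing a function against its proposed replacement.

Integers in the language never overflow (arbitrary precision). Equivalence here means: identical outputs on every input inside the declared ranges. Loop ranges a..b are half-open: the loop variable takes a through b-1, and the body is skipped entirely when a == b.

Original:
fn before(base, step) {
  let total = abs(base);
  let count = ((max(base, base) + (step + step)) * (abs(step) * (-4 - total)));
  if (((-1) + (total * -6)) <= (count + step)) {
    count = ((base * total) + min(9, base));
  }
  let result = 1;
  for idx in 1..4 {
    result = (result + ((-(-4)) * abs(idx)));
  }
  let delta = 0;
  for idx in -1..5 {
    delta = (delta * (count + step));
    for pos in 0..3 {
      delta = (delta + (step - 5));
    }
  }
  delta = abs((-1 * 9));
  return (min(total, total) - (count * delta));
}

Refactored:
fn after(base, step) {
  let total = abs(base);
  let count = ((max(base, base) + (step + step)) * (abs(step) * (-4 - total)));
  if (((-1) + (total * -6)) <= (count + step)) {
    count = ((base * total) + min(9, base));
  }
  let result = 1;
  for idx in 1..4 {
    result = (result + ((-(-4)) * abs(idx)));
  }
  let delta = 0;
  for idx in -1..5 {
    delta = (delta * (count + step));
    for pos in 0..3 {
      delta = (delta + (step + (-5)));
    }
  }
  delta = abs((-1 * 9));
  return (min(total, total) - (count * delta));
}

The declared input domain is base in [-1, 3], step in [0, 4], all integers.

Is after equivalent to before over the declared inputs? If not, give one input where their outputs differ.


Equivalent — the differences include arithmetic usage differs, yet no declared input distinguishes the two.
Spot check at base=-1, step=3 — before: total becomes 1; next count becomes -75; next (((-1) + (total * -6)) <= (count + step)) evaluates to false; next result becomes 1; next at idx=1:; next result becomes 5; next at idx=2:; next result becomes 13; next at idx=3:; next result becomes 25; next delta becomes 0; next at idx=-1:; next delta becomes 0; next at pos=0:; next delta becomes -2; next at pos=1:; next delta becomes -4; next at pos=2:; next delta becomes -6; next at idx=0:; next delta becomes 432; next at pos=0:; next delta becomes 430; next at pos=1:; next delta becomes 428; next at pos=2:; next delta becomes 426; next at idx=1:; next delta becomes -30672; next at pos=0:; next delta becomes -30674; next at pos=1:; next delta becomes -30676; next at pos=2:; next delta becomes -30678; next at idx=2:; next delta becomes 2208816; next at pos=0:; next delta becomes 2208814; next at pos=1:; next delta becomes 2208812; next at pos=2:; next delta becomes 2208810; next at idx=3:; next delta becomes -159034320; next at pos=0:; next delta becomes -159034322; next at pos=1:; next delta becomes -159034324; next at pos=2:; next delta becomes -159034326; next at idx=4:; next delta becomes 11450471472; next at pos=0:; next delta becomes 11450471470; next at pos=1:; next delta becomes 11450471468; next at pos=2:; next delta becomes 11450471466; next delta becomes 9; next final value 676. after: total becomes 1; next count becomes -75; next (((-1) + (total * -6)) <= (count + step)) evaluates to false; next result becomes 1; next at idx=1:; next result becomes 5; next at idx=2:; next result becomes 13; next at idx=3:; next result becomes 25; next delta becomes 0; next at idx=-1:; next delta becomes 0; next at pos=0:; next delta becomes -2; next at pos=1:; next delta becomes -4; next at pos=2:; next delta becomes -6; next at idx=0:; next delta becomes 432; next at pos=0:; next delta becomes 430; next at pos=1:; next delta becomes 428; next at pos=2:; next delta becomes 426; next at idx=1:; next delta becomes -30672; next at pos=0:; next delta becomes -30674; next at pos=1:; next delta becomes -30676; next at pos=2:; next delta becomes -30678; next at idx=2:; next delta becomes 2208816; next at pos=0:; next delta becomes 2208814; next at pos=1:; next delta becomes 2208812; next at pos=2:; next delta becomes 2208810; next at idx=3:; next delta becomes -159034320; next at pos=0:; next delta becomes -159034322; next at pos=1:; next delta becomes -159034324; next at pos=2:; next delta becomes -159034326; next at idx=4:; next delta becomes 11450471472; next at pos=0:; next delta becomes 11450471470; next at pos=1:; next delta becomes 11450471468; next at pos=2:; next delta becomes 11450471466; next delta becomes 9; next final value 676. Both give 676.
Across all 25 domain points the two functions coincide.
verdict: equivalent


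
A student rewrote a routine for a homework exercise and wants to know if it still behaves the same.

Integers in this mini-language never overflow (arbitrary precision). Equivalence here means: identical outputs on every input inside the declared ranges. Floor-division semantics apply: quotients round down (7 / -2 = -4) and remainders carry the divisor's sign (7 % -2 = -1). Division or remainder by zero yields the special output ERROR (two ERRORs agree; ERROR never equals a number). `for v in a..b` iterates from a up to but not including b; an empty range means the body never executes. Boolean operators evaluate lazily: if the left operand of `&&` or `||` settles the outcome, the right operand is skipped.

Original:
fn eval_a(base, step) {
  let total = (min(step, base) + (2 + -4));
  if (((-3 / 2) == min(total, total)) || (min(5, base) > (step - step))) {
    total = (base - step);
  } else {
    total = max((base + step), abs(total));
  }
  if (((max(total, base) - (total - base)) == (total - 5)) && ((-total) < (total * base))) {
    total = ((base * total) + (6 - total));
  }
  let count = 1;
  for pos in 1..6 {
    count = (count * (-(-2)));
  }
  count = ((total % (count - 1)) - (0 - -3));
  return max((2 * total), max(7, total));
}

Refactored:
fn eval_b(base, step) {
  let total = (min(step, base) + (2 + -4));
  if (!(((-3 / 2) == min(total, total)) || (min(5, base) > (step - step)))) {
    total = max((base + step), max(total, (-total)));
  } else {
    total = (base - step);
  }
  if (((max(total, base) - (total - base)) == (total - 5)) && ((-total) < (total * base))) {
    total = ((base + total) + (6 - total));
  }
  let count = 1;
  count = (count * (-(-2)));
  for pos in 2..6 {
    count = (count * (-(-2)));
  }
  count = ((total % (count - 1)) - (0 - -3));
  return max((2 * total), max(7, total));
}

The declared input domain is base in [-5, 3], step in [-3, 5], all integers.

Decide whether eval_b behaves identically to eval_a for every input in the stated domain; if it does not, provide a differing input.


The rewrite breaks on base=0, step=-3, where the results are 7 and 12.
eval_a: total=-5, then (((-3 / 2) == min(total, total)) || (min(5, base) > (step - step))) is false, then total=5, then (((max(total, base) - (total - base)) == (total - 5)) && ((-total) < (total * base))) is true, then total=1, then count=1, then (pos=1), then count=2, then (pos=2), then count=4, then (pos=3), then count=8, then (pos=4), then count=16, then (pos=5), then count=32, then count=-2, then returns 7
eval_b: total=-5, then (!(((-3 / 2) == min(total, total)) || (min(5, base) > (step - step)))) is true, then total=5, then (((max(total, base) - (total - base)) == (total - 5)) && ((-total) < (total * base))) is true, then total=6, then count=1, then count=2, then (pos=2), then count=4, then (pos=3), then count=8, then (pos=4), then count=16, then (pos=5), then count=32, then count=3, then returns 12
verdict: not equivalent; witness: base=0, step=-3


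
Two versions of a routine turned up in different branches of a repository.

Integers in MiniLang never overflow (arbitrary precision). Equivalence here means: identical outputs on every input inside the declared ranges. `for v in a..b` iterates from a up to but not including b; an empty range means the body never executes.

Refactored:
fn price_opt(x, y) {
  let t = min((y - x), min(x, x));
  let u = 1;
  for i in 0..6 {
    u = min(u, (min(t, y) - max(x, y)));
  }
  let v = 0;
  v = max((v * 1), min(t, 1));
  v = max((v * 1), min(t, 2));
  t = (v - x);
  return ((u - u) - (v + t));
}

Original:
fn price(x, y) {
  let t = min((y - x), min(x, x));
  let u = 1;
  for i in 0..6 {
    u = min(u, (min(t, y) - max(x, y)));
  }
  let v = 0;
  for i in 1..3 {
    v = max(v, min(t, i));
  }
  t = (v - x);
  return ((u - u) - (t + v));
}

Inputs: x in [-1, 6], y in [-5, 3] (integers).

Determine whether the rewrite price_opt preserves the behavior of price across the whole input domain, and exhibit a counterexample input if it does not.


Side by side, the visible changes include: constant usage differs; and min/max/abs usage differs; and arithmetic usage differs; and loop structure differs.
As a probe, take x=6, y=2: price runs t becomes -4; next u becomes 1; next at i=0:; next u becomes -10; next at i=1:; next u becomes -10; next at i=2:; next u becomes -10; next at i=3:; next u becomes -10; next at i=4:; next u becomes -10; next at i=5:; next u becomes -10; next v becomes 0; next at i=1:; next v becomes 0; next at i=2:; next v becomes 0; next t becomes -6; next final value 6; price_opt runs t becomes -4; next u becomes 1; next at i=0:; next u becomes -10; next at i=1:; next u becomes -10; next at i=2:; next u becomes -10; next at i=3:; next u becomes -10; next at i=4:; next u becomes -10; next at i=5:; next u becomes -10; next v becomes 0; next v becomes 0; next v becomes 0; next t becomes -6; next final value 6; both end at 6.
Every one of the 72 inputs gives matching results.
verdict: equivalent


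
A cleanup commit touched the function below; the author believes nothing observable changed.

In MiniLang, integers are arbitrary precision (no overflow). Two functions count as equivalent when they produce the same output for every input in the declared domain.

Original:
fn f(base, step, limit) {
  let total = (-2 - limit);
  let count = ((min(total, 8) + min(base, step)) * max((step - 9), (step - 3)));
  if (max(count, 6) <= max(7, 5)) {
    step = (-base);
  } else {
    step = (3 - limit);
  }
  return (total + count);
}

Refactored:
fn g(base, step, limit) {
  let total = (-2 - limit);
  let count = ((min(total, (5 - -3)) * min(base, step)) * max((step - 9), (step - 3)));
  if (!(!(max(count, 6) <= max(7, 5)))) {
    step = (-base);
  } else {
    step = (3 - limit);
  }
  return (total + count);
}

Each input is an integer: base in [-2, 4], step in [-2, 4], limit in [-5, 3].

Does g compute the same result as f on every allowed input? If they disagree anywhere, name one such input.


Take base=-2, step=-2, limit=-5.
f: total := 3 | count := -5 | (max(count, 6) <= max(7, 5)): true | step := 2 | result -2
g: total := 3 | count := 30 | (!(!(max(count, 6) <= max(7, 5)))): false | step := 8 | result 33
-2 against 33: the behavior changed.
verdict: not equivalent; witness: base=-2, step=-2, limit=-5


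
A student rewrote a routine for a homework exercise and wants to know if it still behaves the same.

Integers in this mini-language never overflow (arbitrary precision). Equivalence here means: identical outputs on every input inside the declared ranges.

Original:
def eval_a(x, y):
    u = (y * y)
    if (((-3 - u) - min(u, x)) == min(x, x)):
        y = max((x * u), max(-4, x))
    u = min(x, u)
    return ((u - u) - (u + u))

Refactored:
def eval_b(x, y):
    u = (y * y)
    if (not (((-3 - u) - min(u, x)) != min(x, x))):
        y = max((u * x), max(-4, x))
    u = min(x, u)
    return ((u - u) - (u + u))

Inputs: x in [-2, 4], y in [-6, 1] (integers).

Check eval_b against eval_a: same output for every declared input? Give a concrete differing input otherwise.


Side by side, the visible changes include: boolean connective usage differs, and comparison usage differs.
Spot check at x=-2, y=-5 — eval_a: u = 25; (((-3 - u) - min(u, x)) == min(x, x)) -> false; u = -2; return 4. eval_b: u = 25; (not (((-3 - u) - min(u, x)) != min(x, x))) -> false; u = -2; return 4. Both give 4.
An exhaustive pass over the 56 declared inputs shows identical outputs.
verdict: equivalent


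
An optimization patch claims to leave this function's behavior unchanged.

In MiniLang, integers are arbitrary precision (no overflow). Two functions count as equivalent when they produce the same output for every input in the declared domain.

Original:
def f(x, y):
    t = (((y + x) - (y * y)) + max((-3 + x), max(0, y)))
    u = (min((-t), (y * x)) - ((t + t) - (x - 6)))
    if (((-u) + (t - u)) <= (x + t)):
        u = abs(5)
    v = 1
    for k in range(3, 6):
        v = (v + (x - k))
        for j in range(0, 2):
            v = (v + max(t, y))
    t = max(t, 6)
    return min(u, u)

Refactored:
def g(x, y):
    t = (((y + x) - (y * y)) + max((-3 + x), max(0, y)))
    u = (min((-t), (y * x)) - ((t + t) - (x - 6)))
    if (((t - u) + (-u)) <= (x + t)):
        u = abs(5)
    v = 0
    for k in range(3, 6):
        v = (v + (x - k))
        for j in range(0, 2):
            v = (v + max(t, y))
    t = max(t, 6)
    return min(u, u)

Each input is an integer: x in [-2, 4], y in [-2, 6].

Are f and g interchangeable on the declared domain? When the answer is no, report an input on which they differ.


Equivalent. The one real change (`1` became `0`) has no effect anywhere in the declared ranges.
Across all 63 domain points the two functions coincide.
As a probe, take x=3, y=-2: f runs t := -3 | u := -3 | (((-u) + (t - u)) <= (x + t)): false | v := 1 | iter k=3: | v := 1 | iter j=0: | v := -1 | iter j=1: | v := -3 | iter k=4: | v := -4 | iter j=0: | v := -6 | iter j=1: | v := -8 | iter k=5: | v := -10 | iter j=0: | v := -12 | iter j=1: | v := -14 | t := 6 | result -3; g runs t := -3 | u := -3 | (((t - u) + (-u)) <= (x + t)): false | v := 0 | iter k=3: | v := 0 | iter j=0: | v := -2 | iter j=1: | v := -4 | iter k=4: | v := -5 | iter j=0: | v := -7 | iter j=1: | v := -9 | iter k=5: | v := -11 | iter j=0: | v := -13 | iter j=1: | v := -15 | t := 6 | result -3; both end at -3.
verdict: equivalent


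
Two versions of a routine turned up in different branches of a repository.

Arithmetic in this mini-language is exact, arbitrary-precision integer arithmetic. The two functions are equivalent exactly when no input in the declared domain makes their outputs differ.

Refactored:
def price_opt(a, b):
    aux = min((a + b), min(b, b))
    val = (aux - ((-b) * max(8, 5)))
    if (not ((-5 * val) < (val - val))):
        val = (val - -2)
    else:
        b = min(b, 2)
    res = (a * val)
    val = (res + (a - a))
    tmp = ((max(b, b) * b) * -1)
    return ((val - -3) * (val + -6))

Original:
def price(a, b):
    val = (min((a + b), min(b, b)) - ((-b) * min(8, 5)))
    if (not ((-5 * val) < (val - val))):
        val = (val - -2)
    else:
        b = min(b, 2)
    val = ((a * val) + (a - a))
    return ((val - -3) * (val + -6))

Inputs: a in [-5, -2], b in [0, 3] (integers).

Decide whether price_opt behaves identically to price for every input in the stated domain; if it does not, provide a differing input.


Consider the input a=-5, b=1.
price: val becomes 1; next (not ((-5 * val) < (val - val))) evaluates to false; next b becomes 1; next val becomes -5; next final value 22
price_opt: aux becomes -4; next val becomes 4; next (not ((-5 * val) < (val - val))) evaluates to false; next b becomes 1; next res becomes -20; next val becomes -20; next tmp becomes -1; next final value 442
22 != 442, so the rewrite changes behavior.
verdict: not equivalent; witness: a=-5, b=1


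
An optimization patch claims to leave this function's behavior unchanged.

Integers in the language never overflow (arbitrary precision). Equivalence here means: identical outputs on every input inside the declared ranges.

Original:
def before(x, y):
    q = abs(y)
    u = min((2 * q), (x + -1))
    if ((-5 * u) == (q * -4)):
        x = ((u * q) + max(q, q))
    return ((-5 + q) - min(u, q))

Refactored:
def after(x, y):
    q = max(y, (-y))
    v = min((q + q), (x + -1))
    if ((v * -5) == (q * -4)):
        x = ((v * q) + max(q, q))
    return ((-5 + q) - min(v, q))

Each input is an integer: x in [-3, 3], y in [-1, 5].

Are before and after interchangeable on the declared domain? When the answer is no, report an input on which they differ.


This is a faithful refactor — arithmetic usage differs; also constant usage differs; also local variable names differ; also min/max/abs usage differs, but the computed results match everywhere.
Tracing x=-1, y=4: before: q=4, then u=-2, then ((-5 * u) == (q * -4)) is false, then returns 1 | after: q=4, then v=-2, then ((v * -5) == (q * -4)) is false, then returns 1 — matching result 1.
Across all 49 domain points the two functions coincide.
verdict: equivalent
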